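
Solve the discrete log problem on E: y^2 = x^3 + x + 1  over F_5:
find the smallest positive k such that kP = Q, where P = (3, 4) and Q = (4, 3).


Enumerate multiples of P until we hit Q = (4, 3):
  1P = (3, 4)
  2P = (0, 4)
  3P = (2, 1)
  4P = (4, 3)
Match found at i = 4.

k = 4


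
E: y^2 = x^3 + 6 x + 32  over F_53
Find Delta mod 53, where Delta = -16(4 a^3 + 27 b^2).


4 a^3 + 27 b^2 = 4*6^3 + 27*32^2 = 864 + 27648 = 28512
Delta = -16 * (28512) = -456192
Delta mod 53 = 32

Delta = 32 (mod 53)


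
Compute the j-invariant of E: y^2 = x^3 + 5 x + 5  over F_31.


Delta = -16(4 a^3 + 27 b^2) mod 31 = 17
-1728 * (4 a)^3 = -1728 * (4*5)^3 mod 31 = 16
j = 16 * 17^(-1) mod 31 = 21

j = 21 (mod 31)


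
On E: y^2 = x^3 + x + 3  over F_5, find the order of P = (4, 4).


Compute successive multiples of P until we hit O:
  1P = (4, 4)
  2P = (1, 0)
  3P = (4, 1)
  4P = O

ord(P) = 4


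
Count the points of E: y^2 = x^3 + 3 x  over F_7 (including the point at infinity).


For each x in F_7, count y with y^2 = x^3 + 3 x + 0 mod 7:
  x = 0: RHS = 0, y in [0]  -> 1 point(s)
  x = 1: RHS = 4, y in [2, 5]  -> 2 point(s)
  x = 2: RHS = 0, y in [0]  -> 1 point(s)
  x = 3: RHS = 1, y in [1, 6]  -> 2 point(s)
  x = 5: RHS = 0, y in [0]  -> 1 point(s)
Affine points: 7. Add the point at infinity: total = 8.

#E(F_7) = 8


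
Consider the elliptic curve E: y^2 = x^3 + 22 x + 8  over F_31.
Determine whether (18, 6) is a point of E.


Check whether y^2 = x^3 + 22 x + 8 (mod 31) for (x, y) = (18, 6).
LHS: y^2 = 6^2 mod 31 = 5
RHS: x^3 + 22 x + 8 = 18^3 + 22*18 + 8 mod 31 = 5
LHS = RHS

Yes, on the curve


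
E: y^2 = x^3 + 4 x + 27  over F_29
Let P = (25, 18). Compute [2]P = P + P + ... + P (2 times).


k = 2 = 10_2 (binary, LSB first: 01)
Double-and-add from P = (25, 18):
  bit 0 = 0: acc unchanged = O
  bit 1 = 1: acc = O + (4, 22) = (4, 22)

2P = (4, 22)


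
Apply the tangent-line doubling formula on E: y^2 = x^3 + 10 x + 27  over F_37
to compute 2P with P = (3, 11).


Doubling: s = (3 x1^2 + a) / (2 y1)
s = (3*3^2 + 10) / (2*11) mod 37 = 0
x3 = s^2 - 2 x1 mod 37 = 0^2 - 2*3 = 31
y3 = s (x1 - x3) - y1 mod 37 = 0 * (3 - 31) - 11 = 26

2P = (31, 26)


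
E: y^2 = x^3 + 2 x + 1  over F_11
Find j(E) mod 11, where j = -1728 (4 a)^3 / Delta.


Delta = -16(4 a^3 + 27 b^2) mod 11 = 2
-1728 * (4 a)^3 = -1728 * (4*2)^3 mod 11 = 5
j = 5 * 2^(-1) mod 11 = 8

j = 8 (mod 11)


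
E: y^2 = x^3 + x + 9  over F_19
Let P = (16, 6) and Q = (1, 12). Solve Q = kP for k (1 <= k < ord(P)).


Enumerate multiples of P until we hit Q = (1, 12):
  1P = (16, 6)
  2P = (3, 18)
  3P = (4, 18)
  4P = (0, 16)
  5P = (12, 1)
  6P = (8, 4)
  7P = (1, 12)
Match found at i = 7.

k = 7


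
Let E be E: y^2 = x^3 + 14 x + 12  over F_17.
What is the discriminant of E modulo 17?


4 a^3 + 27 b^2 = 4*14^3 + 27*12^2 = 10976 + 3888 = 14864
Delta = -16 * (14864) = -237824
Delta mod 17 = 6

Delta = 6 (mod 17)


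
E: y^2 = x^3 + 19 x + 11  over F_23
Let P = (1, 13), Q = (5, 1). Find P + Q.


P != Q, so use the chord formula.
s = (y2 - y1) / (x2 - x1) = (11) / (4) mod 23 = 20
x3 = s^2 - x1 - x2 mod 23 = 20^2 - 1 - 5 = 3
y3 = s (x1 - x3) - y1 mod 23 = 20 * (1 - 3) - 13 = 16

P + Q = (3, 16)


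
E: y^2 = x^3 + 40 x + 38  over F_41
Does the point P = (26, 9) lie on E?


Check whether y^2 = x^3 + 40 x + 38 (mod 41) for (x, y) = (26, 9).
LHS: y^2 = 9^2 mod 41 = 40
RHS: x^3 + 40 x + 38 = 26^3 + 40*26 + 38 mod 41 = 40
LHS = RHS

Yes, on the curve


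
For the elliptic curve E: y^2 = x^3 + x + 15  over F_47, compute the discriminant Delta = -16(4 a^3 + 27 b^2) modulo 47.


4 a^3 + 27 b^2 = 4*1^3 + 27*15^2 = 4 + 6075 = 6079
Delta = -16 * (6079) = -97264
Delta mod 47 = 26

Delta = 26 (mod 47)


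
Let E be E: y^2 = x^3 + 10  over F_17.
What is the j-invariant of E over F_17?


Delta = -16(4 a^3 + 27 b^2) mod 17 = 14
-1728 * (4 a)^3 = -1728 * (4*0)^3 mod 17 = 0
j = 0 * 14^(-1) mod 17 = 0

j = 0 (mod 17)


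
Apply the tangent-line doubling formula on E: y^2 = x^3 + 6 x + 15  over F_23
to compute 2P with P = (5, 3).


Doubling: s = (3 x1^2 + a) / (2 y1)
s = (3*5^2 + 6) / (2*3) mod 23 = 2
x3 = s^2 - 2 x1 mod 23 = 2^2 - 2*5 = 17
y3 = s (x1 - x3) - y1 mod 23 = 2 * (5 - 17) - 3 = 19

2P = (17, 19)


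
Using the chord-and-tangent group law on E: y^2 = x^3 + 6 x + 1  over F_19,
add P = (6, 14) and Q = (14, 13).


P != Q, so use the chord formula.
s = (y2 - y1) / (x2 - x1) = (18) / (8) mod 19 = 7
x3 = s^2 - x1 - x2 mod 19 = 7^2 - 6 - 14 = 10
y3 = s (x1 - x3) - y1 mod 19 = 7 * (6 - 10) - 14 = 15

P + Q = (10, 15)


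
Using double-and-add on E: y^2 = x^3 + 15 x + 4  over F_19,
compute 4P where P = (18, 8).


k = 4 = 100_2 (binary, LSB first: 001)
Double-and-add from P = (18, 8):
  bit 0 = 0: acc unchanged = O
  bit 1 = 0: acc unchanged = O
  bit 2 = 1: acc = O + (1, 1) = (1, 1)

4P = (1, 1)


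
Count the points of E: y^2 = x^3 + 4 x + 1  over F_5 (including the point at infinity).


For each x in F_5, count y with y^2 = x^3 + 4 x + 1 mod 5:
  x = 0: RHS = 1, y in [1, 4]  -> 2 point(s)
  x = 1: RHS = 1, y in [1, 4]  -> 2 point(s)
  x = 3: RHS = 0, y in [0]  -> 1 point(s)
  x = 4: RHS = 1, y in [1, 4]  -> 2 point(s)
Affine points: 7. Add the point at infinity: total = 8.

#E(F_5) = 8


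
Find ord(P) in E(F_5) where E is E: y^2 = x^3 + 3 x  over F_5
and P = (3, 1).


Compute successive multiples of P until we hit O:
  1P = (3, 1)
  2P = (4, 4)
  3P = (2, 2)
  4P = (1, 2)
  5P = (0, 0)
  6P = (1, 3)
  7P = (2, 3)
  8P = (4, 1)
  ... (continuing to 10P)
  10P = O

ord(P) = 10


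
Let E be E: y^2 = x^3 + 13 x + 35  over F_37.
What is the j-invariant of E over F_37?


Delta = -16(4 a^3 + 27 b^2) mod 37 = 3
-1728 * (4 a)^3 = -1728 * (4*13)^3 mod 37 = 14
j = 14 * 3^(-1) mod 37 = 17

j = 17 (mod 37)


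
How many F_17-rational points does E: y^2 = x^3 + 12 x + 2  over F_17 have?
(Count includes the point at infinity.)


For each x in F_17, count y with y^2 = x^3 + 12 x + 2 mod 17:
  x = 0: RHS = 2, y in [6, 11]  -> 2 point(s)
  x = 1: RHS = 15, y in [7, 10]  -> 2 point(s)
  x = 2: RHS = 0, y in [0]  -> 1 point(s)
  x = 5: RHS = 0, y in [0]  -> 1 point(s)
  x = 6: RHS = 1, y in [1, 16]  -> 2 point(s)
  x = 7: RHS = 4, y in [2, 15]  -> 2 point(s)
  x = 8: RHS = 15, y in [7, 10]  -> 2 point(s)
  x = 10: RHS = 0, y in [0]  -> 1 point(s)
  x = 12: RHS = 4, y in [2, 15]  -> 2 point(s)
  x = 13: RHS = 9, y in [3, 14]  -> 2 point(s)
  x = 15: RHS = 4, y in [2, 15]  -> 2 point(s)
Affine points: 19. Add the point at infinity: total = 20.

#E(F_17) = 20


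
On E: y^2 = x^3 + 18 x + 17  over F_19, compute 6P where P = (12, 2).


k = 6 = 110_2 (binary, LSB first: 011)
Double-and-add from P = (12, 2):
  bit 0 = 0: acc unchanged = O
  bit 1 = 1: acc = O + (2, 2) = (2, 2)
  bit 2 = 1: acc = (2, 2) + (0, 13) = (14, 7)

6P = (14, 7)


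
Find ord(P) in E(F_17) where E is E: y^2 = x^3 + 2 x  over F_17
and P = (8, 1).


Compute successive multiples of P until we hit O:
  1P = (8, 1)
  2P = (9, 4)
  3P = (9, 13)
  4P = (8, 16)
  5P = O

ord(P) = 5


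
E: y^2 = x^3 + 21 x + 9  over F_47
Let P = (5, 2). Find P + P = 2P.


Doubling: s = (3 x1^2 + a) / (2 y1)
s = (3*5^2 + 21) / (2*2) mod 47 = 24
x3 = s^2 - 2 x1 mod 47 = 24^2 - 2*5 = 2
y3 = s (x1 - x3) - y1 mod 47 = 24 * (5 - 2) - 2 = 23

2P = (2, 23)


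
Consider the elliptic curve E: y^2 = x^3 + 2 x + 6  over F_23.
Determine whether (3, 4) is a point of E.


Check whether y^2 = x^3 + 2 x + 6 (mod 23) for (x, y) = (3, 4).
LHS: y^2 = 4^2 mod 23 = 16
RHS: x^3 + 2 x + 6 = 3^3 + 2*3 + 6 mod 23 = 16
LHS = RHS

Yes, on the curve


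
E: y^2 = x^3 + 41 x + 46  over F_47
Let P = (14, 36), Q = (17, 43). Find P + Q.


P != Q, so use the chord formula.
s = (y2 - y1) / (x2 - x1) = (7) / (3) mod 47 = 18
x3 = s^2 - x1 - x2 mod 47 = 18^2 - 14 - 17 = 11
y3 = s (x1 - x3) - y1 mod 47 = 18 * (14 - 11) - 36 = 18

P + Q = (11, 18)


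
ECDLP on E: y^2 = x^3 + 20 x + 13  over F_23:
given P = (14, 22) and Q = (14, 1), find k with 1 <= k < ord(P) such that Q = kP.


Enumerate multiples of P until we hit Q = (14, 1):
  1P = (14, 22)
  2P = (20, 8)
  3P = (20, 15)
  4P = (14, 1)
Match found at i = 4.

k = 4


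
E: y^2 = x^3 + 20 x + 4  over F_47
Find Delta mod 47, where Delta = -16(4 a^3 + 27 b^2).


4 a^3 + 27 b^2 = 4*20^3 + 27*4^2 = 32000 + 432 = 32432
Delta = -16 * (32432) = -518912
Delta mod 47 = 15

Delta = 15 (mod 47)


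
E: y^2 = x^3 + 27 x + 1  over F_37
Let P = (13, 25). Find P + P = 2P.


Doubling: s = (3 x1^2 + a) / (2 y1)
s = (3*13^2 + 27) / (2*25) mod 37 = 24
x3 = s^2 - 2 x1 mod 37 = 24^2 - 2*13 = 32
y3 = s (x1 - x3) - y1 mod 37 = 24 * (13 - 32) - 25 = 0

2P = (32, 0)


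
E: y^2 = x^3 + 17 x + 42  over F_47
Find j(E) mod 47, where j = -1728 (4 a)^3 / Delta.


Delta = -16(4 a^3 + 27 b^2) mod 47 = 8
-1728 * (4 a)^3 = -1728 * (4*17)^3 mod 47 = 22
j = 22 * 8^(-1) mod 47 = 38

j = 38 (mod 47)


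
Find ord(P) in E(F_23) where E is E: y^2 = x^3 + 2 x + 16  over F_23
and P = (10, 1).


Compute successive multiples of P until we hit O:
  1P = (10, 1)
  2P = (11, 9)
  3P = (20, 11)
  4P = (17, 15)
  5P = (0, 19)
  6P = (19, 6)
  7P = (21, 21)
  8P = (5, 6)
  ... (continuing to 27P)
  27P = O

ord(P) = 27


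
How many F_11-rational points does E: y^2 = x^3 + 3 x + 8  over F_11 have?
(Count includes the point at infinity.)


For each x in F_11, count y with y^2 = x^3 + 3 x + 8 mod 11:
  x = 1: RHS = 1, y in [1, 10]  -> 2 point(s)
  x = 2: RHS = 0, y in [0]  -> 1 point(s)
  x = 3: RHS = 0, y in [0]  -> 1 point(s)
  x = 5: RHS = 5, y in [4, 7]  -> 2 point(s)
  x = 6: RHS = 0, y in [0]  -> 1 point(s)
  x = 7: RHS = 9, y in [3, 8]  -> 2 point(s)
  x = 8: RHS = 5, y in [4, 7]  -> 2 point(s)
  x = 9: RHS = 5, y in [4, 7]  -> 2 point(s)
  x = 10: RHS = 4, y in [2, 9]  -> 2 point(s)
Affine points: 15. Add the point at infinity: total = 16.

#E(F_11) = 16


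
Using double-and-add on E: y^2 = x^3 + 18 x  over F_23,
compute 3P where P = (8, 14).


k = 3 = 11_2 (binary, LSB first: 11)
Double-and-add from P = (8, 14):
  bit 0 = 1: acc = O + (8, 14) = (8, 14)
  bit 1 = 1: acc = (8, 14) + (0, 0) = (8, 9)

3P = (8, 9)


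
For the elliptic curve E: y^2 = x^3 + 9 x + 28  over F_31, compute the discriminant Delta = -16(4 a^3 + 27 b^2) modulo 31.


4 a^3 + 27 b^2 = 4*9^3 + 27*28^2 = 2916 + 21168 = 24084
Delta = -16 * (24084) = -385344
Delta mod 31 = 17

Delta = 17 (mod 31)


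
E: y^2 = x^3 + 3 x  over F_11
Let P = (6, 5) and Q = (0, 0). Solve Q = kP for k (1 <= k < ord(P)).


Enumerate multiples of P until we hit Q = (0, 0):
  1P = (6, 5)
  2P = (0, 0)
Match found at i = 2.

k = 2


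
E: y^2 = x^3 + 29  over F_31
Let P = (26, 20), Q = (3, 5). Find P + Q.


P != Q, so use the chord formula.
s = (y2 - y1) / (x2 - x1) = (16) / (8) mod 31 = 2
x3 = s^2 - x1 - x2 mod 31 = 2^2 - 26 - 3 = 6
y3 = s (x1 - x3) - y1 mod 31 = 2 * (26 - 6) - 20 = 20

P + Q = (6, 20)


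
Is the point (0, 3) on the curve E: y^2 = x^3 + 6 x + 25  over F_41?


Check whether y^2 = x^3 + 6 x + 25 (mod 41) for (x, y) = (0, 3).
LHS: y^2 = 3^2 mod 41 = 9
RHS: x^3 + 6 x + 25 = 0^3 + 6*0 + 25 mod 41 = 25
LHS != RHS

No, not on the curve


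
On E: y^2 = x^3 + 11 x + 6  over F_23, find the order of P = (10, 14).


Compute successive multiples of P until we hit O:
  1P = (10, 14)
  2P = (6, 14)
  3P = (7, 9)
  4P = (19, 17)
  5P = (12, 16)
  6P = (2, 17)
  7P = (0, 11)
  8P = (17, 0)
  ... (continuing to 16P)
  16P = O

ord(P) = 16


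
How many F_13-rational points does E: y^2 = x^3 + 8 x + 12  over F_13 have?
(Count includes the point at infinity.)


For each x in F_13, count y with y^2 = x^3 + 8 x + 12 mod 13:
  x = 0: RHS = 12, y in [5, 8]  -> 2 point(s)
  x = 2: RHS = 10, y in [6, 7]  -> 2 point(s)
  x = 4: RHS = 4, y in [2, 11]  -> 2 point(s)
  x = 6: RHS = 3, y in [4, 9]  -> 2 point(s)
  x = 8: RHS = 3, y in [4, 9]  -> 2 point(s)
  x = 10: RHS = 0, y in [0]  -> 1 point(s)
  x = 11: RHS = 1, y in [1, 12]  -> 2 point(s)
  x = 12: RHS = 3, y in [4, 9]  -> 2 point(s)
Affine points: 15. Add the point at infinity: total = 16.

#E(F_13) = 16


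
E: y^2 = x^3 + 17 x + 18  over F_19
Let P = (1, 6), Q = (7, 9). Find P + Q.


P != Q, so use the chord formula.
s = (y2 - y1) / (x2 - x1) = (3) / (6) mod 19 = 10
x3 = s^2 - x1 - x2 mod 19 = 10^2 - 1 - 7 = 16
y3 = s (x1 - x3) - y1 mod 19 = 10 * (1 - 16) - 6 = 15

P + Q = (16, 15)


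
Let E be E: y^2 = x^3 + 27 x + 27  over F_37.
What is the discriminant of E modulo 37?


4 a^3 + 27 b^2 = 4*27^3 + 27*27^2 = 78732 + 19683 = 98415
Delta = -16 * (98415) = -1574640
Delta mod 37 = 6

Delta = 6 (mod 37)


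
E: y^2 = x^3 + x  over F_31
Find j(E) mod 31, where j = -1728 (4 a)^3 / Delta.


Delta = -16(4 a^3 + 27 b^2) mod 31 = 29
-1728 * (4 a)^3 = -1728 * (4*1)^3 mod 31 = 16
j = 16 * 29^(-1) mod 31 = 23

j = 23 (mod 31)


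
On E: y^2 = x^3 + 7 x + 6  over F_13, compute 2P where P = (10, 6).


Doubling: s = (3 x1^2 + a) / (2 y1)
s = (3*10^2 + 7) / (2*6) mod 13 = 5
x3 = s^2 - 2 x1 mod 13 = 5^2 - 2*10 = 5
y3 = s (x1 - x3) - y1 mod 13 = 5 * (10 - 5) - 6 = 6

2P = (5, 6)


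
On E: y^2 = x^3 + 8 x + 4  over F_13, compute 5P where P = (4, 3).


k = 5 = 101_2 (binary, LSB first: 101)
Double-and-add from P = (4, 3):
  bit 0 = 1: acc = O + (4, 3) = (4, 3)
  bit 1 = 0: acc unchanged = (4, 3)
  bit 2 = 1: acc = (4, 3) + (4, 3) = (4, 10)

5P = (4, 10)


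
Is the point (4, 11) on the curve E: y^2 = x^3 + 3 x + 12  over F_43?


Check whether y^2 = x^3 + 3 x + 12 (mod 43) for (x, y) = (4, 11).
LHS: y^2 = 11^2 mod 43 = 35
RHS: x^3 + 3 x + 12 = 4^3 + 3*4 + 12 mod 43 = 2
LHS != RHS

No, not on the curve


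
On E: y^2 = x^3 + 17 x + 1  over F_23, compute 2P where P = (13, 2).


Doubling: s = (3 x1^2 + a) / (2 y1)
s = (3*13^2 + 17) / (2*2) mod 23 = 16
x3 = s^2 - 2 x1 mod 23 = 16^2 - 2*13 = 0
y3 = s (x1 - x3) - y1 mod 23 = 16 * (13 - 0) - 2 = 22

2P = (0, 22)


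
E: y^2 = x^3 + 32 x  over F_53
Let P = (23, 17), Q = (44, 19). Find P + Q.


P != Q, so use the chord formula.
s = (y2 - y1) / (x2 - x1) = (2) / (21) mod 53 = 43
x3 = s^2 - x1 - x2 mod 53 = 43^2 - 23 - 44 = 33
y3 = s (x1 - x3) - y1 mod 53 = 43 * (23 - 33) - 17 = 30

P + Q = (33, 30)


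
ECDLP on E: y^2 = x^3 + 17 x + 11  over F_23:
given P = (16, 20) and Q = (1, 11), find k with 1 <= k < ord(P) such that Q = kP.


Enumerate multiples of P until we hit Q = (1, 11):
  1P = (16, 20)
  2P = (20, 5)
  3P = (14, 7)
  4P = (18, 13)
  5P = (7, 6)
  6P = (1, 11)
Match found at i = 6.

k = 6


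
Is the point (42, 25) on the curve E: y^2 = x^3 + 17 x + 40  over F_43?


Check whether y^2 = x^3 + 17 x + 40 (mod 43) for (x, y) = (42, 25).
LHS: y^2 = 25^2 mod 43 = 23
RHS: x^3 + 17 x + 40 = 42^3 + 17*42 + 40 mod 43 = 22
LHS != RHS

No, not on the curve


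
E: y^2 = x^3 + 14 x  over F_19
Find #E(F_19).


For each x in F_19, count y with y^2 = x^3 + 14 x + 0 mod 19:
  x = 0: RHS = 0, y in [0]  -> 1 point(s)
  x = 2: RHS = 17, y in [6, 13]  -> 2 point(s)
  x = 4: RHS = 6, y in [5, 14]  -> 2 point(s)
  x = 5: RHS = 5, y in [9, 10]  -> 2 point(s)
  x = 7: RHS = 4, y in [2, 17]  -> 2 point(s)
  x = 8: RHS = 16, y in [4, 15]  -> 2 point(s)
  x = 9: RHS = 0, y in [0]  -> 1 point(s)
  x = 10: RHS = 0, y in [0]  -> 1 point(s)
  x = 13: RHS = 4, y in [2, 17]  -> 2 point(s)
  x = 16: RHS = 7, y in [8, 11]  -> 2 point(s)
  x = 18: RHS = 4, y in [2, 17]  -> 2 point(s)
Affine points: 19. Add the point at infinity: total = 20.

#E(F_19) = 20


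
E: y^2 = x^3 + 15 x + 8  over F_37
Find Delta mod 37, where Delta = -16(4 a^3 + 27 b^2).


4 a^3 + 27 b^2 = 4*15^3 + 27*8^2 = 13500 + 1728 = 15228
Delta = -16 * (15228) = -243648
Delta mod 37 = 34

Delta = 34 (mod 37)


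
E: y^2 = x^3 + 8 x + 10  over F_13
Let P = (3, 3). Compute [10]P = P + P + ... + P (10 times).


k = 10 = 1010_2 (binary, LSB first: 0101)
Double-and-add from P = (3, 3):
  bit 0 = 0: acc unchanged = O
  bit 1 = 1: acc = O + (6, 12) = (6, 12)
  bit 2 = 0: acc unchanged = (6, 12)
  bit 3 = 1: acc = (6, 12) + (8, 1) = (0, 7)

10P = (0, 7)


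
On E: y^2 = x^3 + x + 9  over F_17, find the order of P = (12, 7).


Compute successive multiples of P until we hit O:
  1P = (12, 7)
  2P = (2, 6)
  3P = (11, 5)
  4P = (15, 4)
  5P = (8, 6)
  6P = (13, 14)
  7P = (7, 11)
  8P = (0, 14)
  ... (continuing to 25P)
  25P = O

ord(P) = 25


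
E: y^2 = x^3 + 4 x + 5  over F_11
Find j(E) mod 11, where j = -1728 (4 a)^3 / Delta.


Delta = -16(4 a^3 + 27 b^2) mod 11 = 9
-1728 * (4 a)^3 = -1728 * (4*4)^3 mod 11 = 7
j = 7 * 9^(-1) mod 11 = 2

j = 2 (mod 11)


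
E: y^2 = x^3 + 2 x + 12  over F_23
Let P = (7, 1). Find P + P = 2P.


Doubling: s = (3 x1^2 + a) / (2 y1)
s = (3*7^2 + 2) / (2*1) mod 23 = 17
x3 = s^2 - 2 x1 mod 23 = 17^2 - 2*7 = 22
y3 = s (x1 - x3) - y1 mod 23 = 17 * (7 - 22) - 1 = 20

2P = (22, 20)


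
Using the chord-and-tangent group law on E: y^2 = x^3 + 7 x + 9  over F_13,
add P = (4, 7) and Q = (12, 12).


P != Q, so use the chord formula.
s = (y2 - y1) / (x2 - x1) = (5) / (8) mod 13 = 12
x3 = s^2 - x1 - x2 mod 13 = 12^2 - 4 - 12 = 11
y3 = s (x1 - x3) - y1 mod 13 = 12 * (4 - 11) - 7 = 0

P + Q = (11, 0)


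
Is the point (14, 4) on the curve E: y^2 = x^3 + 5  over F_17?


Check whether y^2 = x^3 + 0 x + 5 (mod 17) for (x, y) = (14, 4).
LHS: y^2 = 4^2 mod 17 = 16
RHS: x^3 + 0 x + 5 = 14^3 + 0*14 + 5 mod 17 = 12
LHS != RHS

No, not on the curve


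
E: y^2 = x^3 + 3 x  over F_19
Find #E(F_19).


For each x in F_19, count y with y^2 = x^3 + 3 x + 0 mod 19:
  x = 0: RHS = 0, y in [0]  -> 1 point(s)
  x = 1: RHS = 4, y in [2, 17]  -> 2 point(s)
  x = 3: RHS = 17, y in [6, 13]  -> 2 point(s)
  x = 4: RHS = 0, y in [0]  -> 1 point(s)
  x = 5: RHS = 7, y in [8, 11]  -> 2 point(s)
  x = 6: RHS = 6, y in [5, 14]  -> 2 point(s)
  x = 8: RHS = 4, y in [2, 17]  -> 2 point(s)
  x = 10: RHS = 4, y in [2, 17]  -> 2 point(s)
  x = 12: RHS = 16, y in [4, 15]  -> 2 point(s)
  x = 15: RHS = 0, y in [0]  -> 1 point(s)
  x = 17: RHS = 5, y in [9, 10]  -> 2 point(s)
Affine points: 19. Add the point at infinity: total = 20.

#E(F_19) = 20


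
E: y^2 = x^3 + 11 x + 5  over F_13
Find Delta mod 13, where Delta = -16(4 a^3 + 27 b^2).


4 a^3 + 27 b^2 = 4*11^3 + 27*5^2 = 5324 + 675 = 5999
Delta = -16 * (5999) = -95984
Delta mod 13 = 8

Delta = 8 (mod 13)


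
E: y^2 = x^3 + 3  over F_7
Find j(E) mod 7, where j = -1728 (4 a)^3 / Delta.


Delta = -16(4 a^3 + 27 b^2) mod 7 = 4
-1728 * (4 a)^3 = -1728 * (4*0)^3 mod 7 = 0
j = 0 * 4^(-1) mod 7 = 0

j = 0 (mod 7)


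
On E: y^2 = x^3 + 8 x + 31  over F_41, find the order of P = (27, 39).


Compute successive multiples of P until we hit O:
  1P = (27, 39)
  2P = (7, 15)
  3P = (15, 0)
  4P = (7, 26)
  5P = (27, 2)
  6P = O

ord(P) = 6


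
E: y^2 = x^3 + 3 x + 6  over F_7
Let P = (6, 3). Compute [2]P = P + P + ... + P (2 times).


k = 2 = 10_2 (binary, LSB first: 01)
Double-and-add from P = (6, 3):
  bit 0 = 0: acc unchanged = O
  bit 1 = 1: acc = O + (3, 0) = (3, 0)

2P = (3, 0)


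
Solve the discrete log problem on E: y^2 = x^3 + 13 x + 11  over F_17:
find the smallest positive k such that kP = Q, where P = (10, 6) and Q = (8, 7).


Enumerate multiples of P until we hit Q = (8, 7):
  1P = (10, 6)
  2P = (1, 12)
  3P = (14, 8)
  4P = (6, 13)
  5P = (3, 3)
  6P = (8, 7)
Match found at i = 6.

k = 6


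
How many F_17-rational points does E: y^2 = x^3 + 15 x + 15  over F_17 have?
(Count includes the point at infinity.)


For each x in F_17, count y with y^2 = x^3 + 15 x + 15 mod 17:
  x = 0: RHS = 15, y in [7, 10]  -> 2 point(s)
  x = 2: RHS = 2, y in [6, 11]  -> 2 point(s)
  x = 3: RHS = 2, y in [6, 11]  -> 2 point(s)
  x = 6: RHS = 15, y in [7, 10]  -> 2 point(s)
  x = 7: RHS = 4, y in [2, 15]  -> 2 point(s)
  x = 8: RHS = 1, y in [1, 16]  -> 2 point(s)
  x = 10: RHS = 9, y in [3, 14]  -> 2 point(s)
  x = 11: RHS = 15, y in [7, 10]  -> 2 point(s)
  x = 12: RHS = 2, y in [6, 11]  -> 2 point(s)
  x = 16: RHS = 16, y in [4, 13]  -> 2 point(s)
Affine points: 20. Add the point at infinity: total = 21.

#E(F_17) = 21


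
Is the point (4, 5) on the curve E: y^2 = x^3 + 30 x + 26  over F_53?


Check whether y^2 = x^3 + 30 x + 26 (mod 53) for (x, y) = (4, 5).
LHS: y^2 = 5^2 mod 53 = 25
RHS: x^3 + 30 x + 26 = 4^3 + 30*4 + 26 mod 53 = 51
LHS != RHS

No, not on the curve


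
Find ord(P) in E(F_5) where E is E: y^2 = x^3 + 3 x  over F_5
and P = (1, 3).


Compute successive multiples of P until we hit O:
  1P = (1, 3)
  2P = (4, 4)
  3P = (4, 1)
  4P = (1, 2)
  5P = O

ord(P) = 5


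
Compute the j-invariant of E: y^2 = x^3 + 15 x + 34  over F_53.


Delta = -16(4 a^3 + 27 b^2) mod 53 = 2
-1728 * (4 a)^3 = -1728 * (4*15)^3 mod 53 = 48
j = 48 * 2^(-1) mod 53 = 24

j = 24 (mod 53)


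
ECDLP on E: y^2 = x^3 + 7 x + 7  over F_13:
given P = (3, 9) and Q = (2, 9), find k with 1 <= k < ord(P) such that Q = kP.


Enumerate multiples of P until we hit Q = (2, 9):
  1P = (3, 9)
  2P = (8, 9)
  3P = (2, 4)
  4P = (7, 10)
  5P = (12, 5)
  6P = (12, 8)
  7P = (7, 3)
  8P = (2, 9)
Match found at i = 8.

k = 8


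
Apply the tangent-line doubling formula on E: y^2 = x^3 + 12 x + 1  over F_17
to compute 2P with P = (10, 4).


Doubling: s = (3 x1^2 + a) / (2 y1)
s = (3*10^2 + 12) / (2*4) mod 17 = 5
x3 = s^2 - 2 x1 mod 17 = 5^2 - 2*10 = 5
y3 = s (x1 - x3) - y1 mod 17 = 5 * (10 - 5) - 4 = 4

2P = (5, 4)


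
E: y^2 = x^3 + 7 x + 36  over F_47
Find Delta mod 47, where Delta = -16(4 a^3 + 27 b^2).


4 a^3 + 27 b^2 = 4*7^3 + 27*36^2 = 1372 + 34992 = 36364
Delta = -16 * (36364) = -581824
Delta mod 47 = 36

Delta = 36 (mod 47)


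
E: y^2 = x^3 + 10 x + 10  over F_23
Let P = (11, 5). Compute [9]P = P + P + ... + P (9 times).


k = 9 = 1001_2 (binary, LSB first: 1001)
Double-and-add from P = (11, 5):
  bit 0 = 1: acc = O + (11, 5) = (11, 5)
  bit 1 = 0: acc unchanged = (11, 5)
  bit 2 = 0: acc unchanged = (11, 5)
  bit 3 = 1: acc = (11, 5) + (15, 19) = (15, 4)

9P = (15, 4)


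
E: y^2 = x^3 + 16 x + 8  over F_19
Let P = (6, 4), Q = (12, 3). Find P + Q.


P != Q, so use the chord formula.
s = (y2 - y1) / (x2 - x1) = (18) / (6) mod 19 = 3
x3 = s^2 - x1 - x2 mod 19 = 3^2 - 6 - 12 = 10
y3 = s (x1 - x3) - y1 mod 19 = 3 * (6 - 10) - 4 = 3

P + Q = (10, 3)


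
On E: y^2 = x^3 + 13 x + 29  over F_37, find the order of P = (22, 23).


Compute successive multiples of P until we hit O:
  1P = (22, 23)
  2P = (4, 21)
  3P = (27, 34)
  4P = (18, 8)
  5P = (18, 29)
  6P = (27, 3)
  7P = (4, 16)
  8P = (22, 14)
  ... (continuing to 9P)
  9P = O

ord(P) = 9


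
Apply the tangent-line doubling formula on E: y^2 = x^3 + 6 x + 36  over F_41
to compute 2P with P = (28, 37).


Doubling: s = (3 x1^2 + a) / (2 y1)
s = (3*28^2 + 6) / (2*37) mod 41 = 23
x3 = s^2 - 2 x1 mod 41 = 23^2 - 2*28 = 22
y3 = s (x1 - x3) - y1 mod 41 = 23 * (28 - 22) - 37 = 19

2P = (22, 19)


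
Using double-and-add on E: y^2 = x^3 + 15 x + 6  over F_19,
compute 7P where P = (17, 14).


k = 7 = 111_2 (binary, LSB first: 111)
Double-and-add from P = (17, 14):
  bit 0 = 1: acc = O + (17, 14) = (17, 14)
  bit 1 = 1: acc = (17, 14) + (13, 17) = (5, 15)
  bit 2 = 1: acc = (5, 15) + (4, 15) = (10, 4)

7P = (10, 4)


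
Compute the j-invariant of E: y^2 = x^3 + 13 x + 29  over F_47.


Delta = -16(4 a^3 + 27 b^2) mod 47 = 14
-1728 * (4 a)^3 = -1728 * (4*13)^3 mod 47 = 12
j = 12 * 14^(-1) mod 47 = 21

j = 21 (mod 47)


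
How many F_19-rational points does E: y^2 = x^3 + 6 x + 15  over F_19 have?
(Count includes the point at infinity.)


For each x in F_19, count y with y^2 = x^3 + 6 x + 15 mod 19:
  x = 2: RHS = 16, y in [4, 15]  -> 2 point(s)
  x = 6: RHS = 1, y in [1, 18]  -> 2 point(s)
  x = 7: RHS = 1, y in [1, 18]  -> 2 point(s)
  x = 8: RHS = 5, y in [9, 10]  -> 2 point(s)
  x = 9: RHS = 0, y in [0]  -> 1 point(s)
  x = 10: RHS = 11, y in [7, 12]  -> 2 point(s)
  x = 11: RHS = 6, y in [5, 14]  -> 2 point(s)
Affine points: 13. Add the point at infinity: total = 14.

#E(F_19) = 14


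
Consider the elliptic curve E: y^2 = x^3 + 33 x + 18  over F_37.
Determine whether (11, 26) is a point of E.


Check whether y^2 = x^3 + 33 x + 18 (mod 37) for (x, y) = (11, 26).
LHS: y^2 = 26^2 mod 37 = 10
RHS: x^3 + 33 x + 18 = 11^3 + 33*11 + 18 mod 37 = 10
LHS = RHS

Yes, on the curve


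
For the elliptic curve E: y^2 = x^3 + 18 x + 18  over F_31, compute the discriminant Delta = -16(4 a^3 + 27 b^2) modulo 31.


4 a^3 + 27 b^2 = 4*18^3 + 27*18^2 = 23328 + 8748 = 32076
Delta = -16 * (32076) = -513216
Delta mod 31 = 20

Delta = 20 (mod 31)


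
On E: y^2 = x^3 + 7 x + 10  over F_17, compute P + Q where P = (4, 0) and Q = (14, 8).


P != Q, so use the chord formula.
s = (y2 - y1) / (x2 - x1) = (8) / (10) mod 17 = 11
x3 = s^2 - x1 - x2 mod 17 = 11^2 - 4 - 14 = 1
y3 = s (x1 - x3) - y1 mod 17 = 11 * (4 - 1) - 0 = 16

P + Q = (1, 16)


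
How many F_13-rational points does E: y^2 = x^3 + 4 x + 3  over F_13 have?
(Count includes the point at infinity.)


For each x in F_13, count y with y^2 = x^3 + 4 x + 3 mod 13:
  x = 0: RHS = 3, y in [4, 9]  -> 2 point(s)
  x = 3: RHS = 3, y in [4, 9]  -> 2 point(s)
  x = 6: RHS = 9, y in [3, 10]  -> 2 point(s)
  x = 7: RHS = 10, y in [6, 7]  -> 2 point(s)
  x = 8: RHS = 1, y in [1, 12]  -> 2 point(s)
  x = 9: RHS = 1, y in [1, 12]  -> 2 point(s)
  x = 10: RHS = 3, y in [4, 9]  -> 2 point(s)
  x = 11: RHS = 0, y in [0]  -> 1 point(s)
Affine points: 15. Add the point at infinity: total = 16.

#E(F_13) = 16


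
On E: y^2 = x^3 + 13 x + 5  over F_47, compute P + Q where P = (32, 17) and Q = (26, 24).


P != Q, so use the chord formula.
s = (y2 - y1) / (x2 - x1) = (7) / (41) mod 47 = 38
x3 = s^2 - x1 - x2 mod 47 = 38^2 - 32 - 26 = 23
y3 = s (x1 - x3) - y1 mod 47 = 38 * (32 - 23) - 17 = 43

P + Q = (23, 43)


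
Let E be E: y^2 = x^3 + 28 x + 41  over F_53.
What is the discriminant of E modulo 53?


4 a^3 + 27 b^2 = 4*28^3 + 27*41^2 = 87808 + 45387 = 133195
Delta = -16 * (133195) = -2131120
Delta mod 53 = 10

Delta = 10 (mod 53)


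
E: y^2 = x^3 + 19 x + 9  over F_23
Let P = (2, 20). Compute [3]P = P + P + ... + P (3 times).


k = 3 = 11_2 (binary, LSB first: 11)
Double-and-add from P = (2, 20):
  bit 0 = 1: acc = O + (2, 20) = (2, 20)
  bit 1 = 1: acc = (2, 20) + (8, 11) = (21, 20)

3P = (21, 20)


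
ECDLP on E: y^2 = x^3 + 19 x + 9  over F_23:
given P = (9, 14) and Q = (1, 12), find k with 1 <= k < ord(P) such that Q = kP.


Enumerate multiples of P until we hit Q = (1, 12):
  1P = (9, 14)
  2P = (11, 10)
  3P = (7, 5)
  4P = (10, 16)
  5P = (8, 11)
  6P = (15, 14)
  7P = (22, 9)
  8P = (21, 3)
  9P = (17, 1)
  10P = (0, 3)
  11P = (3, 1)
  12P = (1, 11)
  13P = (2, 3)
  14P = (14, 11)
  15P = (16, 4)
  16P = (16, 19)
  17P = (14, 12)
  18P = (2, 20)
  19P = (1, 12)
Match found at i = 19.

k = 19


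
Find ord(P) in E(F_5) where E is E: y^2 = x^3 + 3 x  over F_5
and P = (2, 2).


Compute successive multiples of P until we hit O:
  1P = (2, 2)
  2P = (1, 3)
  3P = (3, 4)
  4P = (4, 4)
  5P = (0, 0)
  6P = (4, 1)
  7P = (3, 1)
  8P = (1, 2)
  ... (continuing to 10P)
  10P = O

ord(P) = 10


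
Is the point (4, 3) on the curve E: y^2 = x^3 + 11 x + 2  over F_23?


Check whether y^2 = x^3 + 11 x + 2 (mod 23) for (x, y) = (4, 3).
LHS: y^2 = 3^2 mod 23 = 9
RHS: x^3 + 11 x + 2 = 4^3 + 11*4 + 2 mod 23 = 18
LHS != RHS

No, not on the curve


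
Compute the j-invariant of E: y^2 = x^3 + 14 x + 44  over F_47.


Delta = -16(4 a^3 + 27 b^2) mod 47 = 36
-1728 * (4 a)^3 = -1728 * (4*14)^3 mod 47 = 29
j = 29 * 36^(-1) mod 47 = 23

j = 23 (mod 47)


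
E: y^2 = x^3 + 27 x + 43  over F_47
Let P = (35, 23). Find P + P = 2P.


Doubling: s = (3 x1^2 + a) / (2 y1)
s = (3*35^2 + 27) / (2*23) mod 47 = 11
x3 = s^2 - 2 x1 mod 47 = 11^2 - 2*35 = 4
y3 = s (x1 - x3) - y1 mod 47 = 11 * (35 - 4) - 23 = 36

2P = (4, 36)


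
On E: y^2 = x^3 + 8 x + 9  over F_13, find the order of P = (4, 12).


Compute successive multiples of P until we hit O:
  1P = (4, 12)
  2P = (9, 11)
  3P = (12, 0)
  4P = (9, 2)
  5P = (4, 1)
  6P = O

ord(P) = 6


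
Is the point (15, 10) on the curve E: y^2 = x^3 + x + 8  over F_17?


Check whether y^2 = x^3 + 1 x + 8 (mod 17) for (x, y) = (15, 10).
LHS: y^2 = 10^2 mod 17 = 15
RHS: x^3 + 1 x + 8 = 15^3 + 1*15 + 8 mod 17 = 15
LHS = RHS

Yes, on the curve


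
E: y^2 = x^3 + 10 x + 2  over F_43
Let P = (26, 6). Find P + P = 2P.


Doubling: s = (3 x1^2 + a) / (2 y1)
s = (3*26^2 + 10) / (2*6) mod 43 = 5
x3 = s^2 - 2 x1 mod 43 = 5^2 - 2*26 = 16
y3 = s (x1 - x3) - y1 mod 43 = 5 * (26 - 16) - 6 = 1

2P = (16, 1)


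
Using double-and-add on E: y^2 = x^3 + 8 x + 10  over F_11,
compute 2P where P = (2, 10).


k = 2 = 10_2 (binary, LSB first: 01)
Double-and-add from P = (2, 10):
  bit 0 = 0: acc unchanged = O
  bit 1 = 1: acc = O + (8, 6) = (8, 6)

2P = (8, 6)


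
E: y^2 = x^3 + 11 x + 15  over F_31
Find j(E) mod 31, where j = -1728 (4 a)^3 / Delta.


Delta = -16(4 a^3 + 27 b^2) mod 31 = 20
-1728 * (4 a)^3 = -1728 * (4*11)^3 mod 31 = 30
j = 30 * 20^(-1) mod 31 = 17

j = 17 (mod 31)


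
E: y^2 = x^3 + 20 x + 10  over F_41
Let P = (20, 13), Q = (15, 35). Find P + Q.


P != Q, so use the chord formula.
s = (y2 - y1) / (x2 - x1) = (22) / (36) mod 41 = 12
x3 = s^2 - x1 - x2 mod 41 = 12^2 - 20 - 15 = 27
y3 = s (x1 - x3) - y1 mod 41 = 12 * (20 - 27) - 13 = 26

P + Q = (27, 26)


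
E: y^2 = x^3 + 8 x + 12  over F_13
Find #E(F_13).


For each x in F_13, count y with y^2 = x^3 + 8 x + 12 mod 13:
  x = 0: RHS = 12, y in [5, 8]  -> 2 point(s)
  x = 2: RHS = 10, y in [6, 7]  -> 2 point(s)
  x = 4: RHS = 4, y in [2, 11]  -> 2 point(s)
  x = 6: RHS = 3, y in [4, 9]  -> 2 point(s)
  x = 8: RHS = 3, y in [4, 9]  -> 2 point(s)
  x = 10: RHS = 0, y in [0]  -> 1 point(s)
  x = 11: RHS = 1, y in [1, 12]  -> 2 point(s)
  x = 12: RHS = 3, y in [4, 9]  -> 2 point(s)
Affine points: 15. Add the point at infinity: total = 16.

#E(F_13) = 16


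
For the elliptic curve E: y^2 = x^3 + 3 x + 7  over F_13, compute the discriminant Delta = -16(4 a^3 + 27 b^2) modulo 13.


4 a^3 + 27 b^2 = 4*3^3 + 27*7^2 = 108 + 1323 = 1431
Delta = -16 * (1431) = -22896
Delta mod 13 = 10

Delta = 10 (mod 13)


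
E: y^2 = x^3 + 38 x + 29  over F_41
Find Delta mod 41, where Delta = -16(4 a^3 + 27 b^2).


4 a^3 + 27 b^2 = 4*38^3 + 27*29^2 = 219488 + 22707 = 242195
Delta = -16 * (242195) = -3875120
Delta mod 41 = 36

Delta = 36 (mod 41)


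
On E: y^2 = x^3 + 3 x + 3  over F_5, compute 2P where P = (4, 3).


Doubling: s = (3 x1^2 + a) / (2 y1)
s = (3*4^2 + 3) / (2*3) mod 5 = 1
x3 = s^2 - 2 x1 mod 5 = 1^2 - 2*4 = 3
y3 = s (x1 - x3) - y1 mod 5 = 1 * (4 - 3) - 3 = 3

2P = (3, 3)


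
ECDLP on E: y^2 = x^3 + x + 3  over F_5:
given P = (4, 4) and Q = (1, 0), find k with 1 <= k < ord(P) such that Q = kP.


Enumerate multiples of P until we hit Q = (1, 0):
  1P = (4, 4)
  2P = (1, 0)
Match found at i = 2.

k = 2


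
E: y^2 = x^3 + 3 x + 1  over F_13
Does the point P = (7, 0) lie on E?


Check whether y^2 = x^3 + 3 x + 1 (mod 13) for (x, y) = (7, 0).
LHS: y^2 = 0^2 mod 13 = 0
RHS: x^3 + 3 x + 1 = 7^3 + 3*7 + 1 mod 13 = 1
LHS != RHS

No, not on the curve


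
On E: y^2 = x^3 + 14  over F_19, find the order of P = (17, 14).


Compute successive multiples of P until we hit O:
  1P = (17, 14)
  2P = (10, 8)
  3P = (16, 14)
  4P = (5, 5)
  5P = (13, 8)
  6P = (15, 8)
  7P = (15, 11)
  8P = (13, 11)
  ... (continuing to 13P)
  13P = O

ord(P) = 13


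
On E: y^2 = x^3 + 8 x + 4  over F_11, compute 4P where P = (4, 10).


k = 4 = 100_2 (binary, LSB first: 001)
Double-and-add from P = (4, 10):
  bit 0 = 0: acc unchanged = O
  bit 1 = 0: acc unchanged = O
  bit 2 = 1: acc = O + (4, 1) = (4, 1)

4P = (4, 1)


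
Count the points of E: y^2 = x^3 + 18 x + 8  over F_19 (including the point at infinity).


For each x in F_19, count y with y^2 = x^3 + 18 x + 8 mod 19:
  x = 4: RHS = 11, y in [7, 12]  -> 2 point(s)
  x = 6: RHS = 9, y in [3, 16]  -> 2 point(s)
  x = 9: RHS = 6, y in [5, 14]  -> 2 point(s)
  x = 11: RHS = 17, y in [6, 13]  -> 2 point(s)
  x = 13: RHS = 7, y in [8, 11]  -> 2 point(s)
  x = 15: RHS = 5, y in [9, 10]  -> 2 point(s)
Affine points: 12. Add the point at infinity: total = 13.

#E(F_19) = 13


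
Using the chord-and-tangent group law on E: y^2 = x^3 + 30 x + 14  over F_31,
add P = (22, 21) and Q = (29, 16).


P != Q, so use the chord formula.
s = (y2 - y1) / (x2 - x1) = (26) / (7) mod 31 = 17
x3 = s^2 - x1 - x2 mod 31 = 17^2 - 22 - 29 = 21
y3 = s (x1 - x3) - y1 mod 31 = 17 * (22 - 21) - 21 = 27

P + Q = (21, 27)


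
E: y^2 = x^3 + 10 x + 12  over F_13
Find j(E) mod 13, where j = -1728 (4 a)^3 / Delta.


Delta = -16(4 a^3 + 27 b^2) mod 13 = 9
-1728 * (4 a)^3 = -1728 * (4*10)^3 mod 13 = 1
j = 1 * 9^(-1) mod 13 = 3

j = 3 (mod 13)


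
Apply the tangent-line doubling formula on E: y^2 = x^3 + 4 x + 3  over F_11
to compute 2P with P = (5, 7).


Doubling: s = (3 x1^2 + a) / (2 y1)
s = (3*5^2 + 4) / (2*7) mod 11 = 8
x3 = s^2 - 2 x1 mod 11 = 8^2 - 2*5 = 10
y3 = s (x1 - x3) - y1 mod 11 = 8 * (5 - 10) - 7 = 8

2P = (10, 8)


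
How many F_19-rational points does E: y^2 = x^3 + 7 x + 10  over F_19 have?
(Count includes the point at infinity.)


For each x in F_19, count y with y^2 = x^3 + 7 x + 10 mod 19:
  x = 3: RHS = 1, y in [1, 18]  -> 2 point(s)
  x = 4: RHS = 7, y in [8, 11]  -> 2 point(s)
  x = 9: RHS = 4, y in [2, 17]  -> 2 point(s)
  x = 10: RHS = 16, y in [4, 15]  -> 2 point(s)
  x = 12: RHS = 17, y in [6, 13]  -> 2 point(s)
  x = 16: RHS = 0, y in [0]  -> 1 point(s)
  x = 17: RHS = 7, y in [8, 11]  -> 2 point(s)
Affine points: 13. Add the point at infinity: total = 14.

#E(F_19) = 14


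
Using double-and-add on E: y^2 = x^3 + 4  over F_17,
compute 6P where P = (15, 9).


k = 6 = 110_2 (binary, LSB first: 011)
Double-and-add from P = (15, 9):
  bit 0 = 0: acc unchanged = O
  bit 1 = 1: acc = O + (12, 10) = (12, 10)
  bit 2 = 1: acc = (12, 10) + (6, 4) = (0, 2)

6P = (0, 2)


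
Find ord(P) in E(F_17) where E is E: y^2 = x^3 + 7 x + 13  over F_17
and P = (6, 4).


Compute successive multiples of P until we hit O:
  1P = (6, 4)
  2P = (1, 2)
  3P = (2, 1)
  4P = (0, 9)
  5P = (15, 12)
  6P = (14, 4)
  7P = (14, 13)
  8P = (15, 5)
  ... (continuing to 13P)
  13P = O

ord(P) = 13


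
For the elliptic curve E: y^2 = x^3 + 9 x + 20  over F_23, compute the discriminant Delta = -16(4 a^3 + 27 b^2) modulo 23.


4 a^3 + 27 b^2 = 4*9^3 + 27*20^2 = 2916 + 10800 = 13716
Delta = -16 * (13716) = -219456
Delta mod 23 = 10

Delta = 10 (mod 23)


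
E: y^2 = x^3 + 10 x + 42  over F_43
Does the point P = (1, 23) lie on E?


Check whether y^2 = x^3 + 10 x + 42 (mod 43) for (x, y) = (1, 23).
LHS: y^2 = 23^2 mod 43 = 13
RHS: x^3 + 10 x + 42 = 1^3 + 10*1 + 42 mod 43 = 10
LHS != RHS

No, not on the curve


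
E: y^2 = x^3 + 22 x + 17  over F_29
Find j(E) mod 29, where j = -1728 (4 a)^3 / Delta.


Delta = -16(4 a^3 + 27 b^2) mod 29 = 25
-1728 * (4 a)^3 = -1728 * (4*22)^3 mod 29 = 12
j = 12 * 25^(-1) mod 29 = 26

j = 26 (mod 29)


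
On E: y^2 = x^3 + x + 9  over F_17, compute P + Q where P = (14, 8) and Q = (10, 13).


P != Q, so use the chord formula.
s = (y2 - y1) / (x2 - x1) = (5) / (13) mod 17 = 3
x3 = s^2 - x1 - x2 mod 17 = 3^2 - 14 - 10 = 2
y3 = s (x1 - x3) - y1 mod 17 = 3 * (14 - 2) - 8 = 11

P + Q = (2, 11)


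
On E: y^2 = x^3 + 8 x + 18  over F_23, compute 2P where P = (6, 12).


Doubling: s = (3 x1^2 + a) / (2 y1)
s = (3*6^2 + 8) / (2*12) mod 23 = 1
x3 = s^2 - 2 x1 mod 23 = 1^2 - 2*6 = 12
y3 = s (x1 - x3) - y1 mod 23 = 1 * (6 - 12) - 12 = 5

2P = (12, 5)


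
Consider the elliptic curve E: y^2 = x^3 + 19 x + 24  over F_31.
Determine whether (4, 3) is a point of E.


Check whether y^2 = x^3 + 19 x + 24 (mod 31) for (x, y) = (4, 3).
LHS: y^2 = 3^2 mod 31 = 9
RHS: x^3 + 19 x + 24 = 4^3 + 19*4 + 24 mod 31 = 9
LHS = RHS

Yes, on the curve


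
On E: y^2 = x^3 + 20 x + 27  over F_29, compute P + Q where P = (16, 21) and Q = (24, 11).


P != Q, so use the chord formula.
s = (y2 - y1) / (x2 - x1) = (19) / (8) mod 29 = 6
x3 = s^2 - x1 - x2 mod 29 = 6^2 - 16 - 24 = 25
y3 = s (x1 - x3) - y1 mod 29 = 6 * (16 - 25) - 21 = 12

P + Q = (25, 12)


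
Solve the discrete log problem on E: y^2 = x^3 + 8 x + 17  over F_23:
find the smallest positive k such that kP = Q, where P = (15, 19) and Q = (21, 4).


Enumerate multiples of P until we hit Q = (21, 4):
  1P = (15, 19)
  2P = (20, 14)
  3P = (12, 1)
  4P = (9, 17)
  5P = (17, 11)
  6P = (7, 18)
  7P = (10, 19)
  8P = (21, 4)
Match found at i = 8.

k = 8


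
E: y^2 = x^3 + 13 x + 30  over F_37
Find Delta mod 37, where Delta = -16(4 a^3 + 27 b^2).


4 a^3 + 27 b^2 = 4*13^3 + 27*30^2 = 8788 + 24300 = 33088
Delta = -16 * (33088) = -529408
Delta mod 37 = 25

Delta = 25 (mod 37)


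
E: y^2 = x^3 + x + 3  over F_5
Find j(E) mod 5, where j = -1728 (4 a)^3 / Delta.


Delta = -16(4 a^3 + 27 b^2) mod 5 = 3
-1728 * (4 a)^3 = -1728 * (4*1)^3 mod 5 = 3
j = 3 * 3^(-1) mod 5 = 1

j = 1 (mod 5)


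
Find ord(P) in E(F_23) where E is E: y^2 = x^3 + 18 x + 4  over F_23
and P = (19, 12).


Compute successive multiples of P until we hit O:
  1P = (19, 12)
  2P = (17, 5)
  3P = (5, 14)
  4P = (7, 6)
  5P = (3, 19)
  6P = (2, 5)
  7P = (4, 5)
  8P = (4, 18)
  ... (continuing to 15P)
  15P = O

ord(P) = 15


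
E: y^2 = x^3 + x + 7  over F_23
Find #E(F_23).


For each x in F_23, count y with y^2 = x^3 + 1 x + 7 mod 23:
  x = 1: RHS = 9, y in [3, 20]  -> 2 point(s)
  x = 4: RHS = 6, y in [11, 12]  -> 2 point(s)
  x = 7: RHS = 12, y in [9, 14]  -> 2 point(s)
  x = 9: RHS = 9, y in [3, 20]  -> 2 point(s)
  x = 13: RHS = 9, y in [3, 20]  -> 2 point(s)
  x = 15: RHS = 16, y in [4, 19]  -> 2 point(s)
  x = 16: RHS = 2, y in [5, 18]  -> 2 point(s)
  x = 19: RHS = 8, y in [10, 13]  -> 2 point(s)
  x = 20: RHS = 0, y in [0]  -> 1 point(s)
Affine points: 17. Add the point at infinity: total = 18.

#E(F_23) = 18


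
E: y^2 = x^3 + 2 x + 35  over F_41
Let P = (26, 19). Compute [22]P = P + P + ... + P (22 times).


k = 22 = 10110_2 (binary, LSB first: 01101)
Double-and-add from P = (26, 19):
  bit 0 = 0: acc unchanged = O
  bit 1 = 1: acc = O + (38, 24) = (38, 24)
  bit 2 = 1: acc = (38, 24) + (24, 34) = (18, 32)
  bit 3 = 0: acc unchanged = (18, 32)
  bit 4 = 1: acc = (18, 32) + (33, 9) = (39, 33)

22P = (39, 33)


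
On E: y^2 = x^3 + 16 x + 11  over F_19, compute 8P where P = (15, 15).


k = 8 = 1000_2 (binary, LSB first: 0001)
Double-and-add from P = (15, 15):
  bit 0 = 0: acc unchanged = O
  bit 1 = 0: acc unchanged = O
  bit 2 = 0: acc unchanged = O
  bit 3 = 1: acc = O + (15, 4) = (15, 4)

8P = (15, 4)


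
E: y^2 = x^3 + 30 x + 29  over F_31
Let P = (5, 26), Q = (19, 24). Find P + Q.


P != Q, so use the chord formula.
s = (y2 - y1) / (x2 - x1) = (29) / (14) mod 31 = 22
x3 = s^2 - x1 - x2 mod 31 = 22^2 - 5 - 19 = 26
y3 = s (x1 - x3) - y1 mod 31 = 22 * (5 - 26) - 26 = 8

P + Q = (26, 8)


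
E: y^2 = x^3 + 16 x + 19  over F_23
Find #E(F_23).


For each x in F_23, count y with y^2 = x^3 + 16 x + 19 mod 23:
  x = 1: RHS = 13, y in [6, 17]  -> 2 point(s)
  x = 2: RHS = 13, y in [6, 17]  -> 2 point(s)
  x = 3: RHS = 2, y in [5, 18]  -> 2 point(s)
  x = 4: RHS = 9, y in [3, 20]  -> 2 point(s)
  x = 6: RHS = 9, y in [3, 20]  -> 2 point(s)
  x = 9: RHS = 18, y in [8, 15]  -> 2 point(s)
  x = 10: RHS = 6, y in [11, 12]  -> 2 point(s)
  x = 11: RHS = 8, y in [10, 13]  -> 2 point(s)
  x = 13: RHS = 9, y in [3, 20]  -> 2 point(s)
  x = 15: RHS = 0, y in [0]  -> 1 point(s)
  x = 16: RHS = 1, y in [1, 22]  -> 2 point(s)
  x = 17: RHS = 6, y in [11, 12]  -> 2 point(s)
  x = 19: RHS = 6, y in [11, 12]  -> 2 point(s)
  x = 20: RHS = 13, y in [6, 17]  -> 2 point(s)
  x = 21: RHS = 2, y in [5, 18]  -> 2 point(s)
  x = 22: RHS = 2, y in [5, 18]  -> 2 point(s)
Affine points: 31. Add the point at infinity: total = 32.

#E(F_23) = 32
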